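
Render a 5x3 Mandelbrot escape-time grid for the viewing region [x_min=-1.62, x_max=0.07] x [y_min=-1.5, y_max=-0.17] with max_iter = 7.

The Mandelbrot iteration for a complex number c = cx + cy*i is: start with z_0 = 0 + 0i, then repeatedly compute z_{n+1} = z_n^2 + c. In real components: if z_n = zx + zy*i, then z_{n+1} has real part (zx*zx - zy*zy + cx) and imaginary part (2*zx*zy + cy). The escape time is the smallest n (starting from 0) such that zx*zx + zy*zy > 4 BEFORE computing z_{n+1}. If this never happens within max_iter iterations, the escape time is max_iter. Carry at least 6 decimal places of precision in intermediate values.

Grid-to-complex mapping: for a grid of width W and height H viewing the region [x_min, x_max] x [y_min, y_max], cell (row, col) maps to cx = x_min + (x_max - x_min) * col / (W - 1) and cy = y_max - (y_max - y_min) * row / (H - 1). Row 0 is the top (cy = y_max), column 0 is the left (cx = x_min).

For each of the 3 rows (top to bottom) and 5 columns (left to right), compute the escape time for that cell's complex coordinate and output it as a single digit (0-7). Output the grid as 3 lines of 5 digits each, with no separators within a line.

Answer: 57777
33466
12222

Derivation:
(row=0, col=0): c = -1.6200 + -0.1700i → escape time 5
(row=0, col=1): c = -1.1975 + -0.1700i → escape time 7
(row=0, col=2): c = -0.7750 + -0.1700i → escape time 7
(row=0, col=3): c = -0.3525 + -0.1700i → escape time 7
(row=0, col=4): c = 0.0700 + -0.1700i → escape time 7
(row=1, col=0): c = -1.6200 + -0.8350i → escape time 3
(row=1, col=1): c = -1.1975 + -0.8350i → escape time 3
(row=1, col=2): c = -0.7750 + -0.8350i → escape time 4
(row=1, col=3): c = -0.3525 + -0.8350i → escape time 6
(row=1, col=4): c = 0.0700 + -0.8350i → escape time 6
(row=2, col=0): c = -1.6200 + -1.5000i → escape time 1
(row=2, col=1): c = -1.1975 + -1.5000i → escape time 2
(row=2, col=2): c = -0.7750 + -1.5000i → escape time 2
(row=2, col=3): c = -0.3525 + -1.5000i → escape time 2
(row=2, col=4): c = 0.0700 + -1.5000i → escape time 2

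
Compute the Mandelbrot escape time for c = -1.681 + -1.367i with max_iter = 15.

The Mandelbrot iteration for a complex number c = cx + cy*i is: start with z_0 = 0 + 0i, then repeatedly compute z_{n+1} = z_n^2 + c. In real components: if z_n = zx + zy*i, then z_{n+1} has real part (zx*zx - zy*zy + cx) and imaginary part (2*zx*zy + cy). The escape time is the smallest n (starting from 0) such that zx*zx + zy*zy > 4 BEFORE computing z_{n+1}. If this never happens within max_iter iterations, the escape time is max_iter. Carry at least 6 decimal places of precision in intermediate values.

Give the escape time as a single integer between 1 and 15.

z_0 = 0 + 0i, c = -1.6810 + -1.3670i
Iter 1: z = -1.6810 + -1.3670i, |z|^2 = 4.6944
Escaped at iteration 1

Answer: 1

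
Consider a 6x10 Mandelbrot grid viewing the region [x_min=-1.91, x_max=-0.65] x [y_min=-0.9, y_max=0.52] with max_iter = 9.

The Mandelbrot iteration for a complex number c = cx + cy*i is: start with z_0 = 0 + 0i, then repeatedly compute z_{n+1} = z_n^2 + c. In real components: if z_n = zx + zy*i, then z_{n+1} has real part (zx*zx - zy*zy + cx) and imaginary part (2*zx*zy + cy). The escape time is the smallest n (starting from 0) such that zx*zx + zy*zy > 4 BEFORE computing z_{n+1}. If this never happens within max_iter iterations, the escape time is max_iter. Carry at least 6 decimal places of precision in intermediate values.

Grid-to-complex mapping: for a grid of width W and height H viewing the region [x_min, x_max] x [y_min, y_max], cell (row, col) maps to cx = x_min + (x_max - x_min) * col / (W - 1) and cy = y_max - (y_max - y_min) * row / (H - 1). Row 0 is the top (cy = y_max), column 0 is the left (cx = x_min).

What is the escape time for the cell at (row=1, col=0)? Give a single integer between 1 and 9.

Answer: 3

Derivation:
z_0 = 0 + 0i, c = -1.9100 + 0.3622i
Iter 1: z = -1.9100 + 0.3622i, |z|^2 = 3.7793
Iter 2: z = 1.6069 + -1.0215i, |z|^2 = 3.6255
Iter 3: z = -0.3713 + -2.9206i, |z|^2 = 8.6675
Escaped at iteration 3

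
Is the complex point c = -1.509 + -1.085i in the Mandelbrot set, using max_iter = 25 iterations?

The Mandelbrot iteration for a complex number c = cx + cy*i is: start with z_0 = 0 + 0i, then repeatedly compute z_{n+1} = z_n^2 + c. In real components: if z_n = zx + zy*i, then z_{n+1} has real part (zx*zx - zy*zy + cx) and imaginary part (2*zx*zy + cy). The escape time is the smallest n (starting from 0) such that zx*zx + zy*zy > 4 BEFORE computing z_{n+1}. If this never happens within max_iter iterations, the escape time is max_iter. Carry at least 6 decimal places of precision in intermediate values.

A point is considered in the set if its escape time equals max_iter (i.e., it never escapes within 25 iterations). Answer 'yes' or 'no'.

Answer: no

Derivation:
z_0 = 0 + 0i, c = -1.5090 + -1.0850i
Iter 1: z = -1.5090 + -1.0850i, |z|^2 = 3.4543
Iter 2: z = -0.4091 + 2.1895i, |z|^2 = 4.9614
Escaped at iteration 2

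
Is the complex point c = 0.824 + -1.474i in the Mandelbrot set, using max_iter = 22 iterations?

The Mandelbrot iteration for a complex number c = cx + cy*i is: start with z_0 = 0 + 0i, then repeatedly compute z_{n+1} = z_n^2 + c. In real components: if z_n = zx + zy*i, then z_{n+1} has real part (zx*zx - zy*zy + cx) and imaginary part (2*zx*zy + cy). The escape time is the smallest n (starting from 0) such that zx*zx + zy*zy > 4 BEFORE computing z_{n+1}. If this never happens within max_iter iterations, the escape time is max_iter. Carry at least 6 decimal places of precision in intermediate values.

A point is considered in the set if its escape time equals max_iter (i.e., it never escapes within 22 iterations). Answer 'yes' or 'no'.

z_0 = 0 + 0i, c = 0.8240 + -1.4740i
Iter 1: z = 0.8240 + -1.4740i, |z|^2 = 2.8517
Iter 2: z = -0.6697 + -3.9032i, |z|^2 = 15.6831
Escaped at iteration 2

Answer: no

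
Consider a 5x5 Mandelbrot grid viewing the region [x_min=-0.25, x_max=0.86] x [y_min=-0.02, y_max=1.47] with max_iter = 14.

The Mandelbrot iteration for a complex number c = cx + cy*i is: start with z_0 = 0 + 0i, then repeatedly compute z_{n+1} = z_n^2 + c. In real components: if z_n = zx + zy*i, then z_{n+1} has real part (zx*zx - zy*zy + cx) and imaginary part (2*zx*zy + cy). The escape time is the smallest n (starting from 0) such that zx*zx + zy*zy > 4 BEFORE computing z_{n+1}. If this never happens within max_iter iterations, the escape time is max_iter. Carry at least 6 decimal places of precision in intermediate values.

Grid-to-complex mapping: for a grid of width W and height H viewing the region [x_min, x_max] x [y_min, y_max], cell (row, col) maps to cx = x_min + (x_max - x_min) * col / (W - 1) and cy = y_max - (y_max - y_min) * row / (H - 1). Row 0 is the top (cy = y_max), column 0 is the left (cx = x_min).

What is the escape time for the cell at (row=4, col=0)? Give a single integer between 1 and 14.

Answer: 14

Derivation:
z_0 = 0 + 0i, c = -0.2500 + -0.0200i
Iter 1: z = -0.2500 + -0.0200i, |z|^2 = 0.0629
Iter 2: z = -0.1879 + -0.0100i, |z|^2 = 0.0354
Iter 3: z = -0.2148 + -0.0162i, |z|^2 = 0.0464
Iter 4: z = -0.2041 + -0.0130i, |z|^2 = 0.0418
Iter 5: z = -0.2085 + -0.0147i, |z|^2 = 0.0437
Iter 6: z = -0.2067 + -0.0139i, |z|^2 = 0.0429
Iter 7: z = -0.2075 + -0.0143i, |z|^2 = 0.0432
Iter 8: z = -0.2072 + -0.0141i, |z|^2 = 0.0431
Iter 9: z = -0.2073 + -0.0142i, |z|^2 = 0.0432
Iter 10: z = -0.2072 + -0.0141i, |z|^2 = 0.0431
Iter 11: z = -0.2073 + -0.0141i, |z|^2 = 0.0432
Iter 12: z = -0.2072 + -0.0141i, |z|^2 = 0.0432
Iter 13: z = -0.2072 + -0.0141i, |z|^2 = 0.0432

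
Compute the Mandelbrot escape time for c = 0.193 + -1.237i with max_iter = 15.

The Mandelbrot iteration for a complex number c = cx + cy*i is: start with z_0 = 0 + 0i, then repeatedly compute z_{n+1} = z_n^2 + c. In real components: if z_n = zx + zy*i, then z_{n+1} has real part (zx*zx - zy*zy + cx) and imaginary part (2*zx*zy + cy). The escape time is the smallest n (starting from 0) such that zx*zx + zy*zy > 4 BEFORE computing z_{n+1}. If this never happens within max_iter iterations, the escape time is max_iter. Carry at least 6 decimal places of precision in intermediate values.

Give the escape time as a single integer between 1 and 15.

z_0 = 0 + 0i, c = 0.1930 + -1.2370i
Iter 1: z = 0.1930 + -1.2370i, |z|^2 = 1.5674
Iter 2: z = -1.2999 + -1.7145i, |z|^2 = 4.6292
Escaped at iteration 2

Answer: 2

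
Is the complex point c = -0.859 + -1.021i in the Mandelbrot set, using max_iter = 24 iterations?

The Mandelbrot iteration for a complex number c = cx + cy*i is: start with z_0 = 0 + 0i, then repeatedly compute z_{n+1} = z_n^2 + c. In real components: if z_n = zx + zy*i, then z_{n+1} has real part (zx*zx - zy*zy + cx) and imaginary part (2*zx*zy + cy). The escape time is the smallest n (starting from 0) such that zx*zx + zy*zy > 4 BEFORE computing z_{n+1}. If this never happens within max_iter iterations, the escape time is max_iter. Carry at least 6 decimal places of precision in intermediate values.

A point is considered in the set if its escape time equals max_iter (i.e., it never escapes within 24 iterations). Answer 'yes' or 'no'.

z_0 = 0 + 0i, c = -0.8590 + -1.0210i
Iter 1: z = -0.8590 + -1.0210i, |z|^2 = 1.7803
Iter 2: z = -1.1636 + 0.7331i, |z|^2 = 1.8913
Iter 3: z = -0.0425 + -2.7270i, |z|^2 = 7.4381
Escaped at iteration 3

Answer: no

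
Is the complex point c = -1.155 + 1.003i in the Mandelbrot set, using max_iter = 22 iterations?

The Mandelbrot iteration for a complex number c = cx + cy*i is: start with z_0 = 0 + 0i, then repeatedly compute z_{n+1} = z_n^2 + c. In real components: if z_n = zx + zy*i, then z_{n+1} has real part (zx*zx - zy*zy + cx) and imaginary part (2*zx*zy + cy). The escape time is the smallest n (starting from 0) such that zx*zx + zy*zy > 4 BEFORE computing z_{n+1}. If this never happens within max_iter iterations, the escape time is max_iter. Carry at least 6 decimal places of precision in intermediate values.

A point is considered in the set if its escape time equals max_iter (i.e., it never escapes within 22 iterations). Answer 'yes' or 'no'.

Answer: no

Derivation:
z_0 = 0 + 0i, c = -1.1550 + 1.0030i
Iter 1: z = -1.1550 + 1.0030i, |z|^2 = 2.3400
Iter 2: z = -0.8270 + -1.3139i, |z|^2 = 2.4103
Iter 3: z = -2.1975 + 3.1762i, |z|^2 = 14.9173
Escaped at iteration 3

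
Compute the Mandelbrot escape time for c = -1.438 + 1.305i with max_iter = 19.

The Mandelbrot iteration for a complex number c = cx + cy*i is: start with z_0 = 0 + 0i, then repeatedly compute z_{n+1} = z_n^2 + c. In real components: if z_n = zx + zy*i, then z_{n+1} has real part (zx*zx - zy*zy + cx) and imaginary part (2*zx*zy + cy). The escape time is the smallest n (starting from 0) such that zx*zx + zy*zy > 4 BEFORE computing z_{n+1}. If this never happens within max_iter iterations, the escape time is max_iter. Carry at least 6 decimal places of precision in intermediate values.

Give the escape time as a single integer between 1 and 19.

z_0 = 0 + 0i, c = -1.4380 + 1.3050i
Iter 1: z = -1.4380 + 1.3050i, |z|^2 = 3.7709
Iter 2: z = -1.0732 + -2.4482i, |z|^2 = 7.1453
Escaped at iteration 2

Answer: 2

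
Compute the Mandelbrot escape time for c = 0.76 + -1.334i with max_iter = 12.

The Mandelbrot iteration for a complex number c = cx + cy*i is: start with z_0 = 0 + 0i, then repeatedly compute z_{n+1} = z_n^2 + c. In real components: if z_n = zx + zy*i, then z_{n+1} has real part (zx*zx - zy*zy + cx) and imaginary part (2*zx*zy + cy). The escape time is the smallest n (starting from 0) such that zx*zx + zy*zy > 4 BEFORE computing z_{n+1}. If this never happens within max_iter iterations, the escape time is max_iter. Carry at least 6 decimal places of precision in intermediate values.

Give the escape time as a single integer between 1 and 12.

z_0 = 0 + 0i, c = 0.7600 + -1.3340i
Iter 1: z = 0.7600 + -1.3340i, |z|^2 = 2.3572
Iter 2: z = -0.4420 + -3.3617i, |z|^2 = 11.4962
Escaped at iteration 2

Answer: 2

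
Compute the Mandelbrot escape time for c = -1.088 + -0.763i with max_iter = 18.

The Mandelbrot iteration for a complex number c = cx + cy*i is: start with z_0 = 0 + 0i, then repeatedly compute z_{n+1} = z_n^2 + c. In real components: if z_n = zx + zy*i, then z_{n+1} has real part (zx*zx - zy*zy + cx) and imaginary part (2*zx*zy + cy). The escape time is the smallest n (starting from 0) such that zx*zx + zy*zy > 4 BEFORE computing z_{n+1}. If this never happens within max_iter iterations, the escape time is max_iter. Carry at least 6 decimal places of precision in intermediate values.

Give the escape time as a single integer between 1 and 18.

z_0 = 0 + 0i, c = -1.0880 + -0.7630i
Iter 1: z = -1.0880 + -0.7630i, |z|^2 = 1.7659
Iter 2: z = -0.4864 + 0.8973i, |z|^2 = 1.0417
Iter 3: z = -1.6565 + -1.6359i, |z|^2 = 5.4203
Escaped at iteration 3

Answer: 3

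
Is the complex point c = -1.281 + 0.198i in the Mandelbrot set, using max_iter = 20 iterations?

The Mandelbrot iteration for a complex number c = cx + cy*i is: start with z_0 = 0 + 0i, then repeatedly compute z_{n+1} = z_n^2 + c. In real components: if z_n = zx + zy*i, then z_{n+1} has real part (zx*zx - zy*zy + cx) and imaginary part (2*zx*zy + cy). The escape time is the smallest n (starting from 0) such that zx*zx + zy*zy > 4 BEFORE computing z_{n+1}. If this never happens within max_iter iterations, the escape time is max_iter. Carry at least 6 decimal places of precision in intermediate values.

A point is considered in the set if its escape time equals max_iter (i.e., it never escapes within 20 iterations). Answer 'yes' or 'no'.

z_0 = 0 + 0i, c = -1.2810 + 0.1980i
Iter 1: z = -1.2810 + 0.1980i, |z|^2 = 1.6802
Iter 2: z = 0.3208 + -0.3093i, |z|^2 = 0.1985
Iter 3: z = -1.2738 + -0.0004i, |z|^2 = 1.6225
Iter 4: z = 0.3415 + 0.1990i, |z|^2 = 0.1562
Iter 5: z = -1.2040 + 0.3339i, |z|^2 = 1.5611
Iter 6: z = 0.0571 + -0.6061i, |z|^2 = 0.3706
Iter 7: z = -1.6451 + 0.1288i, |z|^2 = 2.7230
Iter 8: z = 1.4088 + -0.2257i, |z|^2 = 2.0356
Iter 9: z = 0.6528 + -0.4378i, |z|^2 = 0.6178
Iter 10: z = -1.0466 + -0.3736i, |z|^2 = 1.2349
Iter 11: z = -0.3253 + 0.9799i, |z|^2 = 1.0661
Iter 12: z = -2.1355 + -0.4395i, |z|^2 = 4.7535
Escaped at iteration 12

Answer: no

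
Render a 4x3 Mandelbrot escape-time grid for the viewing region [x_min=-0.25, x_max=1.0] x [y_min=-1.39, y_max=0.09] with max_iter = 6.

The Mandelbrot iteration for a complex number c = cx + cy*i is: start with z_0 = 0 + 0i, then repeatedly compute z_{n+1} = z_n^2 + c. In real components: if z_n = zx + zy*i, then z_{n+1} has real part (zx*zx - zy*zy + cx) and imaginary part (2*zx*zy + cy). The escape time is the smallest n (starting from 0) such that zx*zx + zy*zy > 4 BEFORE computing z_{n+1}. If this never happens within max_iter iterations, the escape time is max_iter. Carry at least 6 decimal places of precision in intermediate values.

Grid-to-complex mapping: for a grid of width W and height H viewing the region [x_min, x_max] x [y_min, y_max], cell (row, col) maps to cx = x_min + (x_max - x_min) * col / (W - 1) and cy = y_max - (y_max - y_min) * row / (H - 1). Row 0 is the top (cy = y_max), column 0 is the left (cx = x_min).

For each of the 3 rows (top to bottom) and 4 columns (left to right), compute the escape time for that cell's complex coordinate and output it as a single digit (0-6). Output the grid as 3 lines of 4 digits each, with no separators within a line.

Answer: 6642
6632
2222

Derivation:
(row=0, col=0): c = -0.2500 + 0.0900i → escape time 6
(row=0, col=1): c = 0.1667 + 0.0900i → escape time 6
(row=0, col=2): c = 0.5833 + 0.0900i → escape time 4
(row=0, col=3): c = 1.0000 + 0.0900i → escape time 2
(row=1, col=0): c = -0.2500 + -0.6500i → escape time 6
(row=1, col=1): c = 0.1667 + -0.6500i → escape time 6
(row=1, col=2): c = 0.5833 + -0.6500i → escape time 3
(row=1, col=3): c = 1.0000 + -0.6500i → escape time 2
(row=2, col=0): c = -0.2500 + -1.3900i → escape time 2
(row=2, col=1): c = 0.1667 + -1.3900i → escape time 2
(row=2, col=2): c = 0.5833 + -1.3900i → escape time 2
(row=2, col=3): c = 1.0000 + -1.3900i → escape time 2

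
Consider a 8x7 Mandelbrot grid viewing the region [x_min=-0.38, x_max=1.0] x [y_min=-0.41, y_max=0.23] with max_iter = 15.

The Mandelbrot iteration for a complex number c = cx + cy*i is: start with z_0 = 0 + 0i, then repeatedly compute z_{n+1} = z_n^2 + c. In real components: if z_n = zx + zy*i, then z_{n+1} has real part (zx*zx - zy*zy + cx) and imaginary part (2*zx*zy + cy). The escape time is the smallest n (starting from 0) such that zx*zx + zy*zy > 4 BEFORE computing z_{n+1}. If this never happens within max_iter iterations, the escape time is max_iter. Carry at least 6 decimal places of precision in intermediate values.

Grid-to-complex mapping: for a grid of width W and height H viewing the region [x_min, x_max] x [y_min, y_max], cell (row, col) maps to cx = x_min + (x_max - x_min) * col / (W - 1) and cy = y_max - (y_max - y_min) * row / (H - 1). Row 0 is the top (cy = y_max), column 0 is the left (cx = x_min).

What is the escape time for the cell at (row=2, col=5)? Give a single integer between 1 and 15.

z_0 = 0 + 0i, c = 0.6057 + 0.0167i
Iter 1: z = 0.6057 + 0.0167i, |z|^2 = 0.3672
Iter 2: z = 0.9723 + 0.0369i, |z|^2 = 0.9468
Iter 3: z = 1.5498 + 0.0883i, |z|^2 = 2.4096
Iter 4: z = 2.9997 + 0.2905i, |z|^2 = 9.0826
Escaped at iteration 4

Answer: 4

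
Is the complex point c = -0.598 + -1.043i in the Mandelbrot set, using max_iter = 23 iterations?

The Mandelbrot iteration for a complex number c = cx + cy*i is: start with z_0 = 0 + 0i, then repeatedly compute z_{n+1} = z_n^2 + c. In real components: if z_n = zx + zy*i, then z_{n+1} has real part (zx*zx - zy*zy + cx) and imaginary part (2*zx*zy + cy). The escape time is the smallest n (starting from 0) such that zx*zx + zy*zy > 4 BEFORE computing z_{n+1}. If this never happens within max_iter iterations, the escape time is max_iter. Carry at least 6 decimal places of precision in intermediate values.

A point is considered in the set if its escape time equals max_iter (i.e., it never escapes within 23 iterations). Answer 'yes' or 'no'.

z_0 = 0 + 0i, c = -0.5980 + -1.0430i
Iter 1: z = -0.5980 + -1.0430i, |z|^2 = 1.4455
Iter 2: z = -1.3282 + 0.2044i, |z|^2 = 1.8060
Iter 3: z = 1.1244 + -1.5861i, |z|^2 = 3.7800
Iter 4: z = -1.8492 + -4.6099i, |z|^2 = 24.6705
Escaped at iteration 4

Answer: no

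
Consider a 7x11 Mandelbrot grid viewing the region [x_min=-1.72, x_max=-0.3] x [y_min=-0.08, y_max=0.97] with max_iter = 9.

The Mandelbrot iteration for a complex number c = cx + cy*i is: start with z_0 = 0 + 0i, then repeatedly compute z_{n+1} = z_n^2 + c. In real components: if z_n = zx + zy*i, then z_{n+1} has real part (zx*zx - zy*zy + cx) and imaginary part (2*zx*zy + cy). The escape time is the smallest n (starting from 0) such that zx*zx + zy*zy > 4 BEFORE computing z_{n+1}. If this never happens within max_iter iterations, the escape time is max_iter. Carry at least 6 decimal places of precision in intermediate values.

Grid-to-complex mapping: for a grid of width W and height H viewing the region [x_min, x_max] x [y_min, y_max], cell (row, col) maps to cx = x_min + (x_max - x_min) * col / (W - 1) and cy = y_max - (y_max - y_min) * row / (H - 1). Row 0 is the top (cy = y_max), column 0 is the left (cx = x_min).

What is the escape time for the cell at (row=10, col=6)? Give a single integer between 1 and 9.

z_0 = 0 + 0i, c = -0.3000 + -0.0800i
Iter 1: z = -0.3000 + -0.0800i, |z|^2 = 0.0964
Iter 2: z = -0.2164 + -0.0320i, |z|^2 = 0.0479
Iter 3: z = -0.2542 + -0.0662i, |z|^2 = 0.0690
Iter 4: z = -0.2398 + -0.0464i, |z|^2 = 0.0596
Iter 5: z = -0.2447 + -0.0578i, |z|^2 = 0.0632
Iter 6: z = -0.2435 + -0.0517i, |z|^2 = 0.0620
Iter 7: z = -0.2434 + -0.0548i, |z|^2 = 0.0622
Iter 8: z = -0.2438 + -0.0533i, |z|^2 = 0.0623

Answer: 9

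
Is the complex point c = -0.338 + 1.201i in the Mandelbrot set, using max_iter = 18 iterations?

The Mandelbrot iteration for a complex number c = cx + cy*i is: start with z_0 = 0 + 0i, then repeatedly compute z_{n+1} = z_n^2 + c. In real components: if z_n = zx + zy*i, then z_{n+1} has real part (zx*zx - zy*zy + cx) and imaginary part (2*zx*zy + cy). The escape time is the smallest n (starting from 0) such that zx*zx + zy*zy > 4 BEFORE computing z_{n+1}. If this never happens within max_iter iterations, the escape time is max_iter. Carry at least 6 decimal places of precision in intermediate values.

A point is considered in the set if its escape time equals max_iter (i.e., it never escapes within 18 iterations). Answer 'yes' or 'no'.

z_0 = 0 + 0i, c = -0.3380 + 1.2010i
Iter 1: z = -0.3380 + 1.2010i, |z|^2 = 1.5566
Iter 2: z = -1.6662 + 0.3891i, |z|^2 = 2.9275
Iter 3: z = 2.2867 + -0.0957i, |z|^2 = 5.2380
Escaped at iteration 3

Answer: no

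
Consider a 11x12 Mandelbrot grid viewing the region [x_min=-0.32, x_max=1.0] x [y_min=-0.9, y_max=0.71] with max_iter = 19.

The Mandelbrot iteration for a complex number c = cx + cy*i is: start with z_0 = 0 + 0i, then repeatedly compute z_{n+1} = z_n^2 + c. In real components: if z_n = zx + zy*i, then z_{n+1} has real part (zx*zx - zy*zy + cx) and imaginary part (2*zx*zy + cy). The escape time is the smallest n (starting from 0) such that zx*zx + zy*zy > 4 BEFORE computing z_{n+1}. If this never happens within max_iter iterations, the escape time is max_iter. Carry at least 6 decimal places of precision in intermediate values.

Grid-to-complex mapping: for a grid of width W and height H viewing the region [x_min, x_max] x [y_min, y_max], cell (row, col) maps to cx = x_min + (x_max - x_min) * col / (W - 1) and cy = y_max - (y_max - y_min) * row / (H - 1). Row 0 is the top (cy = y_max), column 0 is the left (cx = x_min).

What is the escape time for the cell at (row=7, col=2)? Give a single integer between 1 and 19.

Answer: 19

Derivation:
z_0 = 0 + 0i, c = -0.0560 + -0.3145i
Iter 1: z = -0.0560 + -0.3145i, |z|^2 = 0.1021
Iter 2: z = -0.1518 + -0.2793i, |z|^2 = 0.1011
Iter 3: z = -0.1110 + -0.2297i, |z|^2 = 0.0651
Iter 4: z = -0.0965 + -0.2636i, |z|^2 = 0.0788
Iter 5: z = -0.1162 + -0.2637i, |z|^2 = 0.0830
Iter 6: z = -0.1120 + -0.2533i, |z|^2 = 0.0767
Iter 7: z = -0.1076 + -0.2578i, |z|^2 = 0.0780
Iter 8: z = -0.1109 + -0.2591i, |z|^2 = 0.0794
Iter 9: z = -0.1108 + -0.2571i, |z|^2 = 0.0784
Iter 10: z = -0.1098 + -0.2576i, |z|^2 = 0.0784
Iter 11: z = -0.1103 + -0.2580i, |z|^2 = 0.0787
Iter 12: z = -0.1104 + -0.2576i, |z|^2 = 0.0786
Iter 13: z = -0.1102 + -0.2577i, |z|^2 = 0.0785
Iter 14: z = -0.1102 + -0.2578i, |z|^2 = 0.0786
Iter 15: z = -0.1103 + -0.2577i, |z|^2 = 0.0786
Iter 16: z = -0.1103 + -0.2577i, |z|^2 = 0.0786
Iter 17: z = -0.1103 + -0.2577i, |z|^2 = 0.0786
Iter 18: z = -0.1103 + -0.2577i, |z|^2 = 0.0786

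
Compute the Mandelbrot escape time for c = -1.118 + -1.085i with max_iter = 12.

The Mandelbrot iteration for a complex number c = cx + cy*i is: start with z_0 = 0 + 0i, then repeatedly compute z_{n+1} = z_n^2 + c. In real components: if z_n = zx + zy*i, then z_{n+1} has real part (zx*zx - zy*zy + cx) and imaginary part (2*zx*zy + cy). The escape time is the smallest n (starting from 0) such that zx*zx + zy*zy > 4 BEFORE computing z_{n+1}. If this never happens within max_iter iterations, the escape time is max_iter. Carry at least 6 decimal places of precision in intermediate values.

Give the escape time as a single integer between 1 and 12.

z_0 = 0 + 0i, c = -1.1180 + -1.0850i
Iter 1: z = -1.1180 + -1.0850i, |z|^2 = 2.4271
Iter 2: z = -1.0453 + 1.3411i, |z|^2 = 2.8911
Iter 3: z = -1.8238 + -3.8886i, |z|^2 = 18.4476
Escaped at iteration 3

Answer: 3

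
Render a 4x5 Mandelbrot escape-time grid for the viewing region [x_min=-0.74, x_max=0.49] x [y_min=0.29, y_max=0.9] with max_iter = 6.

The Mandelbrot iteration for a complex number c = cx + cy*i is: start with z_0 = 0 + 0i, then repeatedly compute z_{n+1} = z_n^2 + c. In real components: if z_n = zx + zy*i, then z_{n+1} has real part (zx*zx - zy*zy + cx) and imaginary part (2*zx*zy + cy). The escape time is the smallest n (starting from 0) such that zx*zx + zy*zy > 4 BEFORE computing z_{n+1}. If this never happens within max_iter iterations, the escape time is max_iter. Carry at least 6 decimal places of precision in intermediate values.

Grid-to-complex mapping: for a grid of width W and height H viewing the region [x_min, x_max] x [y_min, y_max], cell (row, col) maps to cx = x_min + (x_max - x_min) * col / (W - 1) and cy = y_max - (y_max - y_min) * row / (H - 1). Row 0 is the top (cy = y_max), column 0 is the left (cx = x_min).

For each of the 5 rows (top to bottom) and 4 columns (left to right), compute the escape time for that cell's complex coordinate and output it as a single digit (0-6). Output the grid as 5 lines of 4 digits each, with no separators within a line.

(row=0, col=0): c = -0.7400 + 0.9000i → escape time 4
(row=0, col=1): c = -0.3300 + 0.9000i → escape time 5
(row=0, col=2): c = 0.0800 + 0.9000i → escape time 5
(row=0, col=3): c = 0.4900 + 0.9000i → escape time 3
(row=1, col=0): c = -0.7400 + 0.7475i → escape time 4
(row=1, col=1): c = -0.3300 + 0.7475i → escape time 6
(row=1, col=2): c = 0.0800 + 0.7475i → escape time 6
(row=1, col=3): c = 0.4900 + 0.7475i → escape time 3
(row=2, col=0): c = -0.7400 + 0.5950i → escape time 6
(row=2, col=1): c = -0.3300 + 0.5950i → escape time 6
(row=2, col=2): c = 0.0800 + 0.5950i → escape time 6
(row=2, col=3): c = 0.4900 + 0.5950i → escape time 5
(row=3, col=0): c = -0.7400 + 0.4425i → escape time 6
(row=3, col=1): c = -0.3300 + 0.4425i → escape time 6
(row=3, col=2): c = 0.0800 + 0.4425i → escape time 6
(row=3, col=3): c = 0.4900 + 0.4425i → escape time 5
(row=4, col=0): c = -0.7400 + 0.2900i → escape time 6
(row=4, col=1): c = -0.3300 + 0.2900i → escape time 6
(row=4, col=2): c = 0.0800 + 0.2900i → escape time 6
(row=4, col=3): c = 0.4900 + 0.2900i → escape time 6

Answer: 4553
4663
6665
6665
6666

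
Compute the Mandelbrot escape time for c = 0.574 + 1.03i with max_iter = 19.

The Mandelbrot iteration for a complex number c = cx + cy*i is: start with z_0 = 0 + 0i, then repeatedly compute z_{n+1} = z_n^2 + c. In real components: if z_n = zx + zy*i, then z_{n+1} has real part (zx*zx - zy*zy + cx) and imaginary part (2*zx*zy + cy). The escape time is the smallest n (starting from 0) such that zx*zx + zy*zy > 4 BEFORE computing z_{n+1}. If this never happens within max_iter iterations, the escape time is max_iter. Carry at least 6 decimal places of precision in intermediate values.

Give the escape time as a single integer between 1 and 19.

z_0 = 0 + 0i, c = 0.5740 + 1.0300i
Iter 1: z = 0.5740 + 1.0300i, |z|^2 = 1.3904
Iter 2: z = -0.1574 + 2.2124i, |z|^2 = 4.9197
Escaped at iteration 2

Answer: 2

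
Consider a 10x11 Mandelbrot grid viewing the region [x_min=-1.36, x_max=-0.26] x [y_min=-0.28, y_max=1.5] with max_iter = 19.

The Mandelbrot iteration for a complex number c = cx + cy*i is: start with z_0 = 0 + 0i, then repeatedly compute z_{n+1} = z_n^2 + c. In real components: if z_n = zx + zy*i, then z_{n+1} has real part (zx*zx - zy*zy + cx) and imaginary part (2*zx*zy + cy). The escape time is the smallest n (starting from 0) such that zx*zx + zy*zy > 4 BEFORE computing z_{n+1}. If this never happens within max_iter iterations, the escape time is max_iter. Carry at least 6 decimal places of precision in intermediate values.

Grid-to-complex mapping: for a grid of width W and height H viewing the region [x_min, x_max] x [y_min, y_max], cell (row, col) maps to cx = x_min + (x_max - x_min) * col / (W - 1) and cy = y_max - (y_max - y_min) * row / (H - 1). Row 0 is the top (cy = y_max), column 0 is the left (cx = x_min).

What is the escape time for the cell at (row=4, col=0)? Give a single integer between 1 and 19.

Answer: 3

Derivation:
z_0 = 0 + 0i, c = -1.3600 + 0.7880i
Iter 1: z = -1.3600 + 0.7880i, |z|^2 = 2.4705
Iter 2: z = -0.1313 + -1.3554i, |z|^2 = 1.8543
Iter 3: z = -3.1797 + 1.1440i, |z|^2 = 11.4196
Escaped at iteration 3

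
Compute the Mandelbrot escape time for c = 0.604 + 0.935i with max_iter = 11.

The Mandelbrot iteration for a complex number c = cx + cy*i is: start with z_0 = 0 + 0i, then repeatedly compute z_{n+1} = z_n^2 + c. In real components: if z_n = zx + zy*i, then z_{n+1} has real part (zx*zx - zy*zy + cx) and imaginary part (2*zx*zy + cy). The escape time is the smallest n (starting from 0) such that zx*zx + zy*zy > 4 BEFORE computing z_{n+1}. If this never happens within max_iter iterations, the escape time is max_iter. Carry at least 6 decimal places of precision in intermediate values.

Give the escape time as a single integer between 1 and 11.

z_0 = 0 + 0i, c = 0.6040 + 0.9350i
Iter 1: z = 0.6040 + 0.9350i, |z|^2 = 1.2390
Iter 2: z = 0.0946 + 2.0645i, |z|^2 = 4.2710
Escaped at iteration 2

Answer: 2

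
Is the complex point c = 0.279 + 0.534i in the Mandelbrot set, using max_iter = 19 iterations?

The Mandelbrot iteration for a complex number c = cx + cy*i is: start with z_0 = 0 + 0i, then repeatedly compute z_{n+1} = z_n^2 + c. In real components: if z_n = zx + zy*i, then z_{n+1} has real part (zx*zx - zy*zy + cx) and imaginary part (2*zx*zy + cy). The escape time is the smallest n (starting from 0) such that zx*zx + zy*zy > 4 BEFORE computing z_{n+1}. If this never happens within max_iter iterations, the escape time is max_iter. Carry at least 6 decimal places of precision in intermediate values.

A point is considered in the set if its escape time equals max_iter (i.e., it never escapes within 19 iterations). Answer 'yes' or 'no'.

z_0 = 0 + 0i, c = 0.2790 + 0.5340i
Iter 1: z = 0.2790 + 0.5340i, |z|^2 = 0.3630
Iter 2: z = 0.0717 + 0.8320i, |z|^2 = 0.6973
Iter 3: z = -0.4080 + 0.6533i, |z|^2 = 0.5933
Iter 4: z = 0.0187 + 0.0009i, |z|^2 = 0.0004
Iter 5: z = 0.2793 + 0.5340i, |z|^2 = 0.3632
Iter 6: z = 0.0718 + 0.8324i, |z|^2 = 0.6980
Iter 7: z = -0.4087 + 0.6536i, |z|^2 = 0.5942
Iter 8: z = 0.0188 + -0.0002i, |z|^2 = 0.0004
Iter 9: z = 0.2794 + 0.5340i, |z|^2 = 0.3632
Iter 10: z = 0.0719 + 0.8323i, |z|^2 = 0.6980
Iter 11: z = -0.4086 + 0.6537i, |z|^2 = 0.5943
Iter 12: z = 0.0187 + -0.0002i, |z|^2 = 0.0003
Iter 13: z = 0.2793 + 0.5340i, |z|^2 = 0.3632
Iter 14: z = 0.0719 + 0.8323i, |z|^2 = 0.6980
Iter 15: z = -0.4086 + 0.6537i, |z|^2 = 0.5943
Iter 16: z = 0.0187 + -0.0002i, |z|^2 = 0.0003
Iter 17: z = 0.2793 + 0.5340i, |z|^2 = 0.3632
Iter 18: z = 0.0719 + 0.8323i, |z|^2 = 0.6980
Did not escape in 19 iterations → in set

Answer: yes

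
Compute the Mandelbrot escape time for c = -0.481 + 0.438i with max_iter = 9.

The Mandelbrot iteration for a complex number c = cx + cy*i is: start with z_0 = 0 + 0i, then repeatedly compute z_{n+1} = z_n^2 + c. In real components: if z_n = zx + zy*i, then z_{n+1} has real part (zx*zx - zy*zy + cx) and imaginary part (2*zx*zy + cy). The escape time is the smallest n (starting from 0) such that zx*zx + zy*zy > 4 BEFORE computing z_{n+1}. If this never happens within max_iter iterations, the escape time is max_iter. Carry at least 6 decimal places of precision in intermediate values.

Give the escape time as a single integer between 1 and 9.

z_0 = 0 + 0i, c = -0.4810 + 0.4380i
Iter 1: z = -0.4810 + 0.4380i, |z|^2 = 0.4232
Iter 2: z = -0.4415 + 0.0166i, |z|^2 = 0.1952
Iter 3: z = -0.2864 + 0.4233i, |z|^2 = 0.2612
Iter 4: z = -0.5782 + 0.1956i, |z|^2 = 0.3725
Iter 5: z = -0.1850 + 0.2119i, |z|^2 = 0.0791
Iter 6: z = -0.4917 + 0.3596i, |z|^2 = 0.3711
Iter 7: z = -0.3686 + 0.0844i, |z|^2 = 0.1430
Iter 8: z = -0.3523 + 0.3758i, |z|^2 = 0.2653

Answer: 9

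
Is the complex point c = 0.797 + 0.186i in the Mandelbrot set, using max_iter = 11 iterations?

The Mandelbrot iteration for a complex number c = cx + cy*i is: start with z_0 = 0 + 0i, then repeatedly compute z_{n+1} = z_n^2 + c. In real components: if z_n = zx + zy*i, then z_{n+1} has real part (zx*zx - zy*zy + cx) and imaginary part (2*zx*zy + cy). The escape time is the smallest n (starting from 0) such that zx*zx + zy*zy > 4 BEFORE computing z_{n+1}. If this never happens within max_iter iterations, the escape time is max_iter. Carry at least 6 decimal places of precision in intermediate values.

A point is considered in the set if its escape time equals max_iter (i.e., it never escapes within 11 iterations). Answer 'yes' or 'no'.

z_0 = 0 + 0i, c = 0.7970 + 0.1860i
Iter 1: z = 0.7970 + 0.1860i, |z|^2 = 0.6698
Iter 2: z = 1.3976 + 0.4825i, |z|^2 = 2.1861
Iter 3: z = 2.5175 + 1.5347i, |z|^2 = 8.6931
Escaped at iteration 3

Answer: no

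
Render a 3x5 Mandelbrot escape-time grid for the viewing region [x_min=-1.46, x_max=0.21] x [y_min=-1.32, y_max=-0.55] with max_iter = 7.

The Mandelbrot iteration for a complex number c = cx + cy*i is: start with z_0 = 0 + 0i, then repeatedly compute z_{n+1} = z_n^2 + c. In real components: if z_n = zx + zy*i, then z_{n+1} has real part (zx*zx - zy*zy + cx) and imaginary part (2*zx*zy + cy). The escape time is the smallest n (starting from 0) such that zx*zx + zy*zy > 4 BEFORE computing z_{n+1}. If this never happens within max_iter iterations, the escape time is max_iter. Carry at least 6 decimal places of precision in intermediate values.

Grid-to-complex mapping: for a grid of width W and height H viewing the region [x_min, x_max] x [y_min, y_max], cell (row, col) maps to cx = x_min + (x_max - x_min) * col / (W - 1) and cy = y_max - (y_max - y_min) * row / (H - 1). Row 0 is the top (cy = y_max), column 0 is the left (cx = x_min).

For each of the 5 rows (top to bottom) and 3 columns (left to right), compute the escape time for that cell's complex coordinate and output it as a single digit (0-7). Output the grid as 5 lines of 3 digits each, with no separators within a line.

Answer: 377
356
344
233
222

Derivation:
(row=0, col=0): c = -1.4600 + -0.5500i → escape time 3
(row=0, col=1): c = -0.6250 + -0.5500i → escape time 7
(row=0, col=2): c = 0.2100 + -0.5500i → escape time 7
(row=1, col=0): c = -1.4600 + -0.7425i → escape time 3
(row=1, col=1): c = -0.6250 + -0.7425i → escape time 5
(row=1, col=2): c = 0.2100 + -0.7425i → escape time 6
(row=2, col=0): c = -1.4600 + -0.9350i → escape time 3
(row=2, col=1): c = -0.6250 + -0.9350i → escape time 4
(row=2, col=2): c = 0.2100 + -0.9350i → escape time 4
(row=3, col=0): c = -1.4600 + -1.1275i → escape time 2
(row=3, col=1): c = -0.6250 + -1.1275i → escape time 3
(row=3, col=2): c = 0.2100 + -1.1275i → escape time 3
(row=4, col=0): c = -1.4600 + -1.3200i → escape time 2
(row=4, col=1): c = -0.6250 + -1.3200i → escape time 2
(row=4, col=2): c = 0.2100 + -1.3200i → escape time 2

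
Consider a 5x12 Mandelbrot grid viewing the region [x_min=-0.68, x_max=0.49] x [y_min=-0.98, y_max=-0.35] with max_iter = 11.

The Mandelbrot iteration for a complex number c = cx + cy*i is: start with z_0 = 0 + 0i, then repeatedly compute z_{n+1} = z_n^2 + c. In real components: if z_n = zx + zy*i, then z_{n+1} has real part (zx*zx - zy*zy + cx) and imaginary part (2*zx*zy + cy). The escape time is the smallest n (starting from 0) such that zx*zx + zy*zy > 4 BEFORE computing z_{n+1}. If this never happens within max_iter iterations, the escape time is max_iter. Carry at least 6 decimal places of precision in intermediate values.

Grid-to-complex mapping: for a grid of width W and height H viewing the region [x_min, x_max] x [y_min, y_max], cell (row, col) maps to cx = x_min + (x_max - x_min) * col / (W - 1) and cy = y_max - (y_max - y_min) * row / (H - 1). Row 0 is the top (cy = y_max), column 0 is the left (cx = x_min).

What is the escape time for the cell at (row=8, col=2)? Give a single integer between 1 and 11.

Answer: 11

Derivation:
z_0 = 0 + 0i, c = -0.0950 + -0.8082i
Iter 1: z = -0.0950 + -0.8082i, |z|^2 = 0.6622
Iter 2: z = -0.7391 + -0.6546i, |z|^2 = 0.9749
Iter 3: z = 0.0228 + 0.1595i, |z|^2 = 0.0260
Iter 4: z = -0.1199 + -0.8009i, |z|^2 = 0.6558
Iter 5: z = -0.7221 + -0.6161i, |z|^2 = 0.9009
Iter 6: z = 0.0469 + 0.0815i, |z|^2 = 0.0088
Iter 7: z = -0.0995 + -0.8005i, |z|^2 = 0.6508
Iter 8: z = -0.7260 + -0.6490i, |z|^2 = 0.9482
Iter 9: z = 0.0109 + 0.1341i, |z|^2 = 0.0181
Iter 10: z = -0.1129 + -0.8053i, |z|^2 = 0.6612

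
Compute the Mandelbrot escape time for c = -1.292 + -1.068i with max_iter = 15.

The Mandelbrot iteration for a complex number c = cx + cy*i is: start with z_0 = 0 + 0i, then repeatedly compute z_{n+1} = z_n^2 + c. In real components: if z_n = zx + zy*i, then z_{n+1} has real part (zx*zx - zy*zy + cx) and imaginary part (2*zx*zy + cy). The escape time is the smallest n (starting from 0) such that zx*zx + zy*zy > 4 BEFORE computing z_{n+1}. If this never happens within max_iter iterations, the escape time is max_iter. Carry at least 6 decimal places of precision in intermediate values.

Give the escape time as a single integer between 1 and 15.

z_0 = 0 + 0i, c = -1.2920 + -1.0680i
Iter 1: z = -1.2920 + -1.0680i, |z|^2 = 2.8099
Iter 2: z = -0.7634 + 1.6917i, |z|^2 = 3.4446
Iter 3: z = -3.5712 + -3.6508i, |z|^2 = 26.0814
Escaped at iteration 3

Answer: 3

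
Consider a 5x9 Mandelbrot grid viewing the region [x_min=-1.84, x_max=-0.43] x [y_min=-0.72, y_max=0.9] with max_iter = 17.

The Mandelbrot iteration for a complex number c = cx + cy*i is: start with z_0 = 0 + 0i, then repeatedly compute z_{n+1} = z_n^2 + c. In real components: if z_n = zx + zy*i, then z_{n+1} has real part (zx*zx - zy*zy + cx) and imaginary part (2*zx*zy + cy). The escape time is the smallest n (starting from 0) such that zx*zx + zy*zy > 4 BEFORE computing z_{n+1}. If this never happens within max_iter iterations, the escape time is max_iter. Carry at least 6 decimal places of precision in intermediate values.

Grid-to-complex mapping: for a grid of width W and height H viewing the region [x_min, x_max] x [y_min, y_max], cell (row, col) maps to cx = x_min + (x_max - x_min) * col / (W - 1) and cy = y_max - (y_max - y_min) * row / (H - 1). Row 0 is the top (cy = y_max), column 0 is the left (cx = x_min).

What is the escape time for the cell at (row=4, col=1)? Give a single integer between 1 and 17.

z_0 = 0 + 0i, c = -1.4875 + 0.0900i
Iter 1: z = -1.4875 + 0.0900i, |z|^2 = 2.2208
Iter 2: z = 0.7171 + -0.1777i, |z|^2 = 0.5458
Iter 3: z = -1.0049 + -0.1649i, |z|^2 = 1.0371
Iter 4: z = -0.5048 + 0.4215i, |z|^2 = 0.4325
Iter 5: z = -1.4103 + -0.3355i, |z|^2 = 2.1015
Iter 6: z = 0.3888 + 1.0363i, |z|^2 = 1.2252
Iter 7: z = -2.4103 + 0.8959i, |z|^2 = 6.6123
Escaped at iteration 7

Answer: 7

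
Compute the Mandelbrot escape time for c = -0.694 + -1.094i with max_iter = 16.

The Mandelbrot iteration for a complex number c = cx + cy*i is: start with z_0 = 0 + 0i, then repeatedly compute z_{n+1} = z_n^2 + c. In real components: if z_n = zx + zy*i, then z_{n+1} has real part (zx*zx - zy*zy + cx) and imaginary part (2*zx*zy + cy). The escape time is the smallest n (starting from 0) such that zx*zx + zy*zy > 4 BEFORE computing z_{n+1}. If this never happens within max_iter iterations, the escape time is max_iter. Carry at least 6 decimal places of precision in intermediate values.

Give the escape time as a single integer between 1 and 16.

z_0 = 0 + 0i, c = -0.6940 + -1.0940i
Iter 1: z = -0.6940 + -1.0940i, |z|^2 = 1.6785
Iter 2: z = -1.4092 + 0.4245i, |z|^2 = 2.1660
Iter 3: z = 1.1117 + -2.2903i, |z|^2 = 6.4814
Escaped at iteration 3

Answer: 3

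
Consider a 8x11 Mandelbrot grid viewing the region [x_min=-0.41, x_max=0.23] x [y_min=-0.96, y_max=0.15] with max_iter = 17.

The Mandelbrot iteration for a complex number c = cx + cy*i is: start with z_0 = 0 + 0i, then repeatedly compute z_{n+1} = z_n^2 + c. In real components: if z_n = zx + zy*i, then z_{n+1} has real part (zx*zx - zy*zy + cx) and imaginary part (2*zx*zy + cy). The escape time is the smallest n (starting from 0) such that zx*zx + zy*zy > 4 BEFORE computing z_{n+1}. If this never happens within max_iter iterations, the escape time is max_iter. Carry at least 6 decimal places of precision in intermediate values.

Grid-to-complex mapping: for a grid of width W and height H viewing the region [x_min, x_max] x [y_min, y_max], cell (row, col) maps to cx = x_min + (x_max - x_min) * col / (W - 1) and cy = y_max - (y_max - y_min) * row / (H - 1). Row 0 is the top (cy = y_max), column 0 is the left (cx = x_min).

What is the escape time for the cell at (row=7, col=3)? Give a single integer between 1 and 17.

Answer: 17

Derivation:
z_0 = 0 + 0i, c = -0.1357 + -0.6270i
Iter 1: z = -0.1357 + -0.6270i, |z|^2 = 0.4115
Iter 2: z = -0.5104 + -0.4568i, |z|^2 = 0.4692
Iter 3: z = -0.0839 + -0.1607i, |z|^2 = 0.0328
Iter 4: z = -0.1545 + -0.6001i, |z|^2 = 0.3839
Iter 5: z = -0.4719 + -0.4416i, |z|^2 = 0.4177
Iter 6: z = -0.1080 + -0.2102i, |z|^2 = 0.0559
Iter 7: z = -0.1682 + -0.5816i, |z|^2 = 0.3665
Iter 8: z = -0.4457 + -0.4313i, |z|^2 = 0.3846
Iter 9: z = -0.1231 + -0.2426i, |z|^2 = 0.0740
Iter 10: z = -0.1794 + -0.5673i, |z|^2 = 0.3540
Iter 11: z = -0.4253 + -0.4235i, |z|^2 = 0.3602
Iter 12: z = -0.1342 + -0.2668i, |z|^2 = 0.0892
Iter 13: z = -0.1889 + -0.5554i, |z|^2 = 0.3442
Iter 14: z = -0.4085 + -0.4172i, |z|^2 = 0.3409
Iter 15: z = -0.1429 + -0.2861i, |z|^2 = 0.1023
Iter 16: z = -0.1972 + -0.5452i, |z|^2 = 0.3362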